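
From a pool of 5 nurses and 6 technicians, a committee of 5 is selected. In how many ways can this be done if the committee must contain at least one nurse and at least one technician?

455

Unrestricted: C(11,5) = 462 ways to pick any 5 of the 11.
Selections missing a whole group: no nurses → C(6,5) = 6; no technicians → C(5,5) = 1.
Both groups omitted at once is impossible, so 462 − 7 = 455.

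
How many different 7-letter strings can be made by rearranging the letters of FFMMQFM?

140

FFMMQFM has 7 letters with F appearing 3 times and M appearing 3 times.
Dividing 7! = 5040 by 3!·3! = 36 for the repeated letters gives 140.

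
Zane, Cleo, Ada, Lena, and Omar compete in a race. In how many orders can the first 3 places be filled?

There are 5 choices for 1st place, 4 for 2nd, and 3 for 3rd.
That gives 5 × 4 × 3 = 60.

60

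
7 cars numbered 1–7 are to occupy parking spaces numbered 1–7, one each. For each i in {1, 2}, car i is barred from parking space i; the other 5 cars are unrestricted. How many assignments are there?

Let Aᵢ (for i ∈ {1, 2}) be the placements that put car i in its forbidden parking space. Any j of these fix j positions, leaving (7−j)! ways to fill the rest, and there are C(2,j) ways to pick which j.
By inclusion–exclusion, the number of valid placements is Σ_{j=0}^{2} (−1)^j C(2,j)·(7−j)!.
Computing: 5040 − 1440 + 120 = 3720.

3720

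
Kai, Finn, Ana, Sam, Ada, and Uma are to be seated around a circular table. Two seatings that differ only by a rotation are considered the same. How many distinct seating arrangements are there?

Fix one person's seat to break rotational symmetry; the remaining 5 people can be arranged in (5)! = 120 ways.

120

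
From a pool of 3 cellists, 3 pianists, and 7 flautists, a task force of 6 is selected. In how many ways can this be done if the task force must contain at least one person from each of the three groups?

1302

Total 6-person selections from all 13: C(13,6) = 1716.
Subtract selections that omit an entire group: no cellists → C(10,6) = 210; no pianists → C(10,6) = 210; no flautists → C(6,6) = 1.
Add back selections omitting two groups (i.e. drawn from a single group): C(3,6) + C(3,6) + C(7,6) = 7.
By inclusion–exclusion: 1716 − 421 + 7 = 1302.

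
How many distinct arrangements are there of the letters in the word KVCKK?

Letter multiplicities in KVCKK: C×1, K×3, V×1.
The number of distinct arrangements is 5!/(3!) = 120/6 = 20.

20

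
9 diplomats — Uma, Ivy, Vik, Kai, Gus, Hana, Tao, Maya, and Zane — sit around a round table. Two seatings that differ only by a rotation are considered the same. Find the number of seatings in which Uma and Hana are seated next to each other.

Glue Uma and Hana into a block (2 internal orders). Seating 8 units around a circle gives (7)! arrangements.
So 2 × (7)! = 2 × 5040 = 10080.

10080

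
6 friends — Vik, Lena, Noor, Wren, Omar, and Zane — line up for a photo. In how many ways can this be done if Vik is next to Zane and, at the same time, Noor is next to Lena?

96

Treat {Vik,Zane} as one block (2 orders) and {Noor,Lena} as another (2 orders).
That leaves 4 units to arrange: 2 × 2 × 4! = 4 × 24 = 96.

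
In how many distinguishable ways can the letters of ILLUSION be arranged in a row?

10080

Letter multiplicities in ILLUSION: I×2, L×2, N×1, O×1, S×1, U×1.
So there are 8! / (2!·2!) = 10080 distinguishable arrangements.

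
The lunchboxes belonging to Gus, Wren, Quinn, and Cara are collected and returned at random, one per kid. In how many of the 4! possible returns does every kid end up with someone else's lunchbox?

9

This is the derangement count D_4: permutations of 4 items with no fixed point.
By inclusion–exclusion this is Σ_{j=0}^{4} (−1)^j C(4,j)·(4−j)!.
Computing: 24 − 24 + 12 − 4 + 1 = 9.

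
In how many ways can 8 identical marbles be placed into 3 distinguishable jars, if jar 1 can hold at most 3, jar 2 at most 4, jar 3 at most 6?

Without the upper bounds there are C(10,2) = 45 ways to split 8 among 3 jars.
Subtract solutions that violate a single cap (substitute x_i' = x_i − (cap_i+1)): x_1 ≥ 4 gives C(6,2) = 15; x_2 ≥ 5 gives C(5,2) = 10; x_3 ≥ 7 gives C(3,2) = 3. Together 28.
No two caps can be exceeded simultaneously, so the pair terms are all 0.
By inclusion–exclusion the count is 45 − 28 + 0 = 17.

17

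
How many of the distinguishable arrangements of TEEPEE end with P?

With the last slot taken by P, it remains to arrange the other 5 letters (TEEEE).
Those 5 letters have E appearing 4 times, giving (5)!/(4!) = 5.

5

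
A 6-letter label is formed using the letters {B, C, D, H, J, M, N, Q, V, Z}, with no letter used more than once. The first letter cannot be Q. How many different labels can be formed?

The first letter has 10−1 = 9 choices (anything except Q).
The remaining 5 letters are filled from the other 9 symbols without repetition: 9 × 8 × 7 × 6 × 5 = 15120.
Total: 9 × 15120 = 136080.

136080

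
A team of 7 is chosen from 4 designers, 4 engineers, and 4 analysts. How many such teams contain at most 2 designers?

456

Split by how many designers are chosen (0 through 2).
Sum: C(4,0)·C(8,7) + C(4,1)·C(8,6) + C(4,2)·C(8,5) = 8 + 112 + 336 = 456.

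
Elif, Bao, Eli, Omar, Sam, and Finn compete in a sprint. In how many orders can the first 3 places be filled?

This is an ordered selection of 3 from 6: P(6,3).
That gives 6 × 5 × 4 = 120.

120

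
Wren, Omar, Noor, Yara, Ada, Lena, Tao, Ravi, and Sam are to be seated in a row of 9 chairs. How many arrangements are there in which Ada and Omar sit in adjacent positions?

80640

Treat {Ada, Omar} as a single unit. There are 8 units to order, and the pair itself can be ordered 2 ways.
That gives 2 × 8! = 2 × 40320 = 80640.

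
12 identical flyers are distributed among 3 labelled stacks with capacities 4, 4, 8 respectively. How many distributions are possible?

15

Ignoring the caps, the number of non-negative solutions to x_1+…+x_3 = 12 is C(14,2) = 91.
Subtract solutions that violate a single cap (substitute x_i' = x_i − (cap_i+1)): x_1 ≥ 5 gives C(9,2) = 36; x_2 ≥ 5 gives C(9,2) = 36; x_3 ≥ 9 gives C(5,2) = 10. Together 82.
Add back pairs where two caps are both exceeded: 6 + 0 + 0 = 6.
By inclusion–exclusion the count is 91 − 82 + 6 = 15.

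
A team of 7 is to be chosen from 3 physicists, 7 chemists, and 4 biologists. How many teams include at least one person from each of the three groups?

2982

With no constraint there are C(14,7) = 3432 possible selections.
Subtract selections that omit an entire group: no physicists → C(11,7) = 330; no chemists → C(7,7) = 1; no biologists → C(10,7) = 120.
Add back selections omitting two groups (i.e. drawn from a single group): C(3,7) + C(7,7) + C(4,7) = 1.
By inclusion–exclusion: 3432 − 451 + 1 = 2982.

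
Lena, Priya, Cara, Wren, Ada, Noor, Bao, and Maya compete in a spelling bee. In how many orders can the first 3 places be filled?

This is an ordered selection of 3 from 8: P(8,3).
That gives 8 × 7 × 6 = 336.

336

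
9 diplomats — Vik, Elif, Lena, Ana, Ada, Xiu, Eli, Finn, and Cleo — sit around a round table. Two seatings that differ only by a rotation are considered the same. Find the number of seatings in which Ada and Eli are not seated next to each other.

30240

All circular seatings of 9 people number (8)! = 40320.
Those with Ada next to Eli: fuse the pair into one unit and seat 8 units around a circle — 2·(7)! = 10080.
Subtracting, 40320 − 10080 = 30240.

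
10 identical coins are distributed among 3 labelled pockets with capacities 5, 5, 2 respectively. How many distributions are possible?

Ignoring the caps, the number of non-negative solutions to x_1+…+x_3 = 10 is C(12,2) = 66.
Subtract solutions that violate a single cap (substitute x_i' = x_i − (cap_i+1)): x_1 ≥ 6 gives C(6,2) = 15; x_2 ≥ 6 gives C(6,2) = 15; x_3 ≥ 3 gives C(9,2) = 36. Together 66.
Add back pairs where two caps are both exceeded: 0 + 3 + 3 = 6.
By inclusion–exclusion the count is 66 − 66 + 6 = 6.

6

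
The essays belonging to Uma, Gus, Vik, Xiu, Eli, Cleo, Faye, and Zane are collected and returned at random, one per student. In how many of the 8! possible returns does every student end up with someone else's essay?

14833

Count assignments avoiding every fixed point. For any j of the 8 students fixed to their own essay, the other 8−j can be arranged in (8−j)! ways.
By inclusion–exclusion this is Σ_{j=0}^{8} (−1)^j C(8,j)·(8−j)!.
Computing: 40320 − 40320 + 20160 − 6720 + 1680 − 336 + 56 − 8 + 1 = 14833.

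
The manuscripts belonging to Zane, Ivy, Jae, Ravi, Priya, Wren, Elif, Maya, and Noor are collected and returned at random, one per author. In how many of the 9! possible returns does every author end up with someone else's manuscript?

Count assignments avoiding every fixed point. For any j of the 9 authors fixed to their own manuscript, the other 9−j can be arranged in (9−j)! ways.
By inclusion–exclusion this is Σ_{j=0}^{9} (−1)^j C(9,j)·(9−j)!.
Computing: 362880 − 362880 + 181440 − 60480 + 15120 − 3024 + 504 − 72 + 9 − 1 = 133496.

133496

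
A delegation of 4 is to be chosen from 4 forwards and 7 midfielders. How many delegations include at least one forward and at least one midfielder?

Total 4-person selections from all 11: C(11,4) = 330.
Subtract selections that omit an entire group: no forwards → C(7,4) = 35; no midfielders → C(4,4) = 1.
Both groups omitted at once is impossible, so 330 − 36 = 294.

294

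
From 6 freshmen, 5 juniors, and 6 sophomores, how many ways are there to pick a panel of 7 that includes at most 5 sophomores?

Split by how many sophomores are chosen (0 through 5).
Sum: C(6,0)·C(11,7) + C(6,1)·C(11,6) + C(6,2)·C(11,5) + C(6,3)·C(11,4) + C(6,4)·C(11,3) + C(6,5)·C(11,2) = 330 + 2772 + 6930 + 6600 + 2475 + 330 = 19437.

19437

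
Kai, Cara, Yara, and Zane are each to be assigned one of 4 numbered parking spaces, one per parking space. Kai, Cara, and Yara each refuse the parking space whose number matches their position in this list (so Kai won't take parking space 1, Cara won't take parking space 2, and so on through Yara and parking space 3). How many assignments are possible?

11

Let Aᵢ (for i ∈ {1, 2, 3}) be the placements that put person i in their forbidden parking space. Any j of these fix j positions, leaving (4−j)! ways to fill the rest, and there are C(3,j) ways to pick which j.
By inclusion–exclusion, the number of valid placements is Σ_{j=0}^{3} (−1)^j C(3,j)·(4−j)!.
Computing: 24 − 18 + 6 − 1 = 11.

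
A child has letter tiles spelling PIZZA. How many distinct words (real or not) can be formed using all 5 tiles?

60

The 5 letters of PIZZA have repeats: Z appearing twice.
The number of distinct arrangements is 5!/(2!) = 120/2 = 60.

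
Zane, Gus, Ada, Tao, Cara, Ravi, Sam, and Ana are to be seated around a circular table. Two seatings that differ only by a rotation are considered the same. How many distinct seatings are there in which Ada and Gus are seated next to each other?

1440

Glue Ada and Gus into a block (2 internal orders). Seating 7 units around a circle gives (6)! arrangements.
So 2 × (6)! = 2 × 720 = 1440.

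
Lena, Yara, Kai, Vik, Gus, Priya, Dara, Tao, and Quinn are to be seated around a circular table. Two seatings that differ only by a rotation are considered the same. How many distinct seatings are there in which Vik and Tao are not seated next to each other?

30240

Without the restriction there are (8)! = 40320 seatings.
Seatings with Vik beside Tao: treat them as a block with 2 internal orders, giving 2 × (7)! = 10080.
Subtracting, 40320 − 10080 = 30240.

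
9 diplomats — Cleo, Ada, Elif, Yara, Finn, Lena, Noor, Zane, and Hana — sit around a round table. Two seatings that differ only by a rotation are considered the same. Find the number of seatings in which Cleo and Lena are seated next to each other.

Glue Cleo and Lena into a block (2 internal orders). Seating 8 units around a circle gives (7)! arrangements.
So 2 × (7)! = 2 × 5040 = 10080.

10080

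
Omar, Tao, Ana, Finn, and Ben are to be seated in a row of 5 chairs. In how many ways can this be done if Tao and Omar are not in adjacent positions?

72

There are 5! = 120 arrangements in all. If Tao and Omar are adjacent, merging them into one block gives 2·(4)! = 48 arrangements.
Complementary counting: 120 − 48 = 72.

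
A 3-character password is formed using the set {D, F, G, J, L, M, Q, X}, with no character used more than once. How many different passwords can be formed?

336

With no repetition, fill the 3 characters in order: 8 choices, then 7, down to 6.
That product is 8 × 7 × 6 = 336.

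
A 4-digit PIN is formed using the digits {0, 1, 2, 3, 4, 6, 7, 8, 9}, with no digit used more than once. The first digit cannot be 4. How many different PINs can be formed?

2688

The first digit has 9−1 = 8 choices (anything except 4).
The remaining 3 digits are filled from the other 8 symbols without repetition: 8 × 7 × 6 = 336.
Total: 8 × 336 = 2688.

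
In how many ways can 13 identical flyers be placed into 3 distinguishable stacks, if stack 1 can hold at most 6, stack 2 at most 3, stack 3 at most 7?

10

By stars and bars, unrestricted non-negative solutions to x_1+…+x_3 = 13 number C(13+2,2) = 105.
Subtract solutions that violate a single cap (substitute x_i' = x_i − (cap_i+1)): x_1 ≥ 7 gives C(8,2) = 28; x_2 ≥ 4 gives C(11,2) = 55; x_3 ≥ 8 gives C(7,2) = 21. Together 104.
Add back pairs where two caps are both exceeded: 6 + 0 + 3 = 9.
By inclusion–exclusion the count is 105 − 104 + 9 = 10.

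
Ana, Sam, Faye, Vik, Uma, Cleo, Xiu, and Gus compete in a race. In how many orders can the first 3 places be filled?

There are 8 choices for 1st place, 7 for 2nd, and 6 for 3rd.
That gives 8 × 7 × 6 = 336.

336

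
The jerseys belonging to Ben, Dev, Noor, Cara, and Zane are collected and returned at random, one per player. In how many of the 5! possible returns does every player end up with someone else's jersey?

This is the derangement count D_5: permutations of 5 items with no fixed point.
By inclusion–exclusion this is Σ_{j=0}^{5} (−1)^j C(5,j)·(5−j)!.
Computing: 120 − 120 + 60 − 20 + 5 − 1 = 44.

44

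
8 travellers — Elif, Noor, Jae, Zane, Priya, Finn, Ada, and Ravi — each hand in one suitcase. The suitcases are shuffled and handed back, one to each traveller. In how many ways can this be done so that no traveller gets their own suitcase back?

Count assignments avoiding every fixed point. For any j of the 8 travellers fixed to their own suitcase, the other 8−j can be arranged in (8−j)! ways.
By inclusion–exclusion this is Σ_{j=0}^{8} (−1)^j C(8,j)·(8−j)!.
Computing: 40320 − 40320 + 20160 − 6720 + 1680 − 336 + 56 − 8 + 1 = 14833.

14833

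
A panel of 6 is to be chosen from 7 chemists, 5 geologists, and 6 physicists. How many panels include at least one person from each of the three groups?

15470

Total 6-person selections from all 18: C(18,6) = 18564.
Selections missing a whole group: no chemists → C(11,6) = 462; no geologists → C(13,6) = 1716; no physicists → C(12,6) = 924.
Add back selections omitting two groups (i.e. drawn from a single group): C(7,6) + C(5,6) + C(6,6) = 8.
By inclusion–exclusion: 18564 − 3102 + 8 = 15470.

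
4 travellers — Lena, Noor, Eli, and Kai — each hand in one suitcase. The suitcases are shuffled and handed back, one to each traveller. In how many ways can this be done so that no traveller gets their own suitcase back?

Count assignments avoiding every fixed point. For any j of the 4 travellers fixed to their own suitcase, the other 4−j can be arranged in (4−j)! ways.
By inclusion–exclusion this is Σ_{j=0}^{4} (−1)^j C(4,j)·(4−j)!.
Computing: 24 − 24 + 12 − 4 + 1 = 9.

9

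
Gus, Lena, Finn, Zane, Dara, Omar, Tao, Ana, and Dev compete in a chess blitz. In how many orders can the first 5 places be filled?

15120

This is an ordered selection of 5 from 9: P(9,5).
That gives 9 × 8 × 7 × 6 × 5 = 15120.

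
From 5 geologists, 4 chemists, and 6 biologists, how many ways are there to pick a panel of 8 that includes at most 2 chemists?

Split by how many chemists are chosen (0 through 2).
Sum: C(4,0)·C(11,8) + C(4,1)·C(11,7) + C(4,2)·C(11,6) = 165 + 1320 + 2772 = 4257.

4257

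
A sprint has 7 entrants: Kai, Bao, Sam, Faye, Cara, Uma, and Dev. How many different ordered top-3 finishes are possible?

There are 7 choices for 1st place, 6 for 2nd, and 5 for 3rd.
That gives 7 × 6 × 5 = 210.

210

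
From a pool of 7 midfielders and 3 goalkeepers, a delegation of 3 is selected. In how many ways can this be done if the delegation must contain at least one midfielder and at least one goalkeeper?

Total 3-person selections from all 10: C(10,3) = 120.
Subtract selections that omit an entire group: no midfielders → C(3,3) = 1; no goalkeepers → C(7,3) = 35.
Both groups omitted at once is impossible, so 120 − 36 = 84.

84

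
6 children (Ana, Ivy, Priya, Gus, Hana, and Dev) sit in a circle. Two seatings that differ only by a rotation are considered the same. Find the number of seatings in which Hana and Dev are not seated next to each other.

Without the restriction there are (5)! = 120 seatings.
Seatings with Hana beside Dev: treat them as a block with 2 internal orders, giving 2 × (4)! = 48.
Subtracting, 120 − 48 = 72.

72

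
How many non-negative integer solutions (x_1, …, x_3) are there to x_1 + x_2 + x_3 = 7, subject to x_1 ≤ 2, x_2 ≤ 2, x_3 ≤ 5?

6

Without the upper bounds there are C(9,2) = 36 ways to split 7 among 3 variables.
Subtract solutions that violate a single cap (substitute x_i' = x_i − (cap_i+1)): x_1 ≥ 3 gives C(6,2) = 15; x_2 ≥ 3 gives C(6,2) = 15; x_3 ≥ 6 gives C(3,2) = 3. Together 33.
Add back pairs where two caps are both exceeded: 3 + 0 + 0 = 3.
By inclusion–exclusion the count is 36 − 33 + 3 = 6.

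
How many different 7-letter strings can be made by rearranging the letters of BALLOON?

1260

Letter multiplicities in BALLOON: A×1, B×1, L×2, N×1, O×2.
Dividing 7! = 5040 by 2!·2! = 4 for the repeated letters gives 1260.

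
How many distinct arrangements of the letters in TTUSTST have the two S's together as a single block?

30

Treat the 2 copies of S as a single block. The multiset to arrange is then {SS, T, T, T, T, U}, 6 items in all.
That gives (6)!/(4!) = 30 arrangements.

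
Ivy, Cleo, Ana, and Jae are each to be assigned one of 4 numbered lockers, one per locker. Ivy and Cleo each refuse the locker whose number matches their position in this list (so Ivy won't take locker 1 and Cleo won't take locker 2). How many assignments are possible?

14

Let Aᵢ (for i ∈ {1, 2}) be the placements that put person i in their forbidden locker. Any j of these fix j positions, leaving (4−j)! ways to fill the rest, and there are C(2,j) ways to pick which j.
By inclusion–exclusion, the number of valid placements is Σ_{j=0}^{2} (−1)^j C(2,j)·(4−j)!.
Computing: 24 − 12 + 2 = 14.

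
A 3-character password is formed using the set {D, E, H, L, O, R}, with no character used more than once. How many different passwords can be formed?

This is a permutation of 3 out of 6: P(6,3) = 6!/3!.
That product is 6 × 5 × 4 = 120.

120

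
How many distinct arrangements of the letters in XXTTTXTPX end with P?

70

With the last slot taken by P, it remains to arrange the other 8 letters (XXTTTXTX).
Those 8 letters have T appearing 4 times and X appearing 4 times, giving (8)!/(4!·4!) = 70.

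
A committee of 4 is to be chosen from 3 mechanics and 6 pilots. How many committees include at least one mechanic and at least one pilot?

Unrestricted: C(9,4) = 126 ways to pick any 4 of the 9.
Selections missing a whole group: no mechanics → C(6,4) = 15; no pilots → C(3,4) = 0.
Both groups omitted at once is impossible, so 126 − 15 = 111.

111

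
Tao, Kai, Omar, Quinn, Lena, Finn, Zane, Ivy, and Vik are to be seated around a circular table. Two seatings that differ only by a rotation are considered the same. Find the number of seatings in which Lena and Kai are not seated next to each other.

30240

Without the restriction there are (8)! = 40320 seatings.
Those with Lena next to Kai: fuse the pair into one unit and seat 8 units around a circle — 2·(7)! = 10080.
Subtracting, 40320 − 10080 = 30240.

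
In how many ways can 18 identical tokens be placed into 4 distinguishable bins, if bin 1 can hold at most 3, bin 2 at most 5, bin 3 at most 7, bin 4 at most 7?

34

Without the upper bounds there are C(21,3) = 1330 ways to split 18 among 4 bins.
Subtract solutions that violate a single cap (substitute x_i' = x_i − (cap_i+1)): x_1 ≥ 4 gives C(17,3) = 680; x_2 ≥ 6 gives C(15,3) = 455; x_3 ≥ 8 gives C(13,3) = 286; x_4 ≥ 8 gives C(13,3) = 286. Together 1707.
Add back pairs where two caps are both exceeded: 165 + 84 + 84 + 35 + 35 + 10 = 413.
Subtract triples: 1 + 1 + 0 + 0 = 2.
By inclusion–exclusion the count is 1330 − 1707 + 413 − 2 = 34.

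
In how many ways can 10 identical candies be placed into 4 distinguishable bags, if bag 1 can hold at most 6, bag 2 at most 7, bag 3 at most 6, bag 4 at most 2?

Ignoring the caps, the number of non-negative solutions to x_1+…+x_4 = 10 is C(13,3) = 286.
Subtract solutions that violate a single cap (substitute x_i' = x_i − (cap_i+1)): x_1 ≥ 7 gives C(6,3) = 20; x_2 ≥ 8 gives C(5,3) = 10; x_3 ≥ 7 gives C(6,3) = 20; x_4 ≥ 3 gives C(10,3) = 120. Together 170.
Add back pairs where two caps are both exceeded: 0 + 0 + 1 + 0 + 0 + 1 = 2.
By inclusion–exclusion the count is 286 − 170 + 2 = 118.

118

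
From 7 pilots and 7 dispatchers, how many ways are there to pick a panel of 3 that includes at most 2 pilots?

Split by how many pilots are chosen (0 through 2).
Sum: C(7,0)·C(7,3) + C(7,1)·C(7,2) + C(7,2)·C(7,1) = 35 + 147 + 147 = 329.

329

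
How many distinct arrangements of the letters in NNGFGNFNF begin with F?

With the first slot taken by F, it remains to arrange the other 8 letters (NNGGNFNF).
Those 8 letters have F appearing twice, G appearing twice, and N appearing 4 times, giving (8)!/(4!·2!·2!) = 420.

420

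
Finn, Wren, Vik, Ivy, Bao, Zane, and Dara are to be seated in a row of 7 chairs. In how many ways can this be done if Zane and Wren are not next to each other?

There are 7! = 5040 arrangements in all. If Zane and Wren are adjacent, merging them into one block gives 2·(6)! = 1440 arrangements.
So 5040 − 1440 = 3600 arrangements keep them apart.

3600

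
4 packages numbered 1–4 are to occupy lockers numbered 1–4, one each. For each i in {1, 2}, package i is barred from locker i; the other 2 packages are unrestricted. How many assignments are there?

Let Aᵢ (for i ∈ {1, 2}) be the placements that put package i in its forbidden locker. Any j of these fix j positions, leaving (4−j)! ways to fill the rest, and there are C(2,j) ways to pick which j.
By inclusion–exclusion, the number of valid placements is Σ_{j=0}^{2} (−1)^j C(2,j)·(4−j)!.
Computing: 24 − 12 + 2 = 14.

14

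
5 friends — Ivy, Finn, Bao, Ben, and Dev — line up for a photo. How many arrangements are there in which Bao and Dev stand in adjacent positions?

48

Treat {Bao, Dev} as a single unit. There are 4 units to order, and the pair itself can be ordered 2 ways.
That gives 2 × 4! = 2 × 24 = 48.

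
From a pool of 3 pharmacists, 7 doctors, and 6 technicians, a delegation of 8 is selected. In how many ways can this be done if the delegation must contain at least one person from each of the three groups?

Total 8-person selections from all 16: C(16,8) = 12870.
Subtract selections that omit an entire group: no pharmacists → C(13,8) = 1287; no doctors → C(9,8) = 9; no technicians → C(10,8) = 45.
Add back selections omitting two groups (i.e. drawn from a single group): C(3,8) + C(7,8) + C(6,8) = 0.
By inclusion–exclusion: 12870 − 1341 + 0 = 11529.

11529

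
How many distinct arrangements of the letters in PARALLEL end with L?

1260

With the last slot taken by L, it remains to arrange the other 7 letters (PARALEL).
Those 7 letters have A appearing twice and L appearing twice, giving (7)!/(2!·2!) = 1260.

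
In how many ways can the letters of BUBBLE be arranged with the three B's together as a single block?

Treat the 3 copies of B as a single block. The multiset to arrange is then {BBB, E, L, U}, 4 items in all.
All 4 items are distinct, so there are (4)! = 24 arrangements.

24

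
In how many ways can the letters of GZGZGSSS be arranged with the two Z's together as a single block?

Treat the 2 copies of Z as a single block. The multiset to arrange is then {ZZ, G, G, G, S, S, S}, 7 items in all.
That gives (7)!/(3!·3!) = 140 arrangements.

140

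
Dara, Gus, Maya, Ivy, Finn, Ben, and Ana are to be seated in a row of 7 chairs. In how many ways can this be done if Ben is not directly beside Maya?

3600

There are 7! = 5040 arrangements in all. If Ben and Maya are adjacent, merging them into one block gives 2·(6)! = 1440 arrangements.
So 5040 − 1440 = 3600 arrangements keep them apart.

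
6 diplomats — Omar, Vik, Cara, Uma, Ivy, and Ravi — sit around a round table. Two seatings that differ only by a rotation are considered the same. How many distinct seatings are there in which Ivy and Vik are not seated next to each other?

72

All circular seatings of 6 people number (5)! = 120.
Seatings with Ivy beside Vik: treat them as a block with 2 internal orders, giving 2 × (4)! = 48.
Subtracting, 120 − 48 = 72.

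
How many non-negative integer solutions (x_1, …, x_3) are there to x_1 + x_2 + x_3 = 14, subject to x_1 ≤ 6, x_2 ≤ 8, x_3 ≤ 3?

By stars and bars, unrestricted non-negative solutions to x_1+…+x_3 = 14 number C(14+2,2) = 120.
Subtract solutions that violate a single cap (substitute x_i' = x_i − (cap_i+1)): x_1 ≥ 7 gives C(9,2) = 36; x_2 ≥ 9 gives C(7,2) = 21; x_3 ≥ 4 gives C(12,2) = 66. Together 123.
Add back pairs where two caps are both exceeded: 0 + 10 + 3 = 13.
By inclusion–exclusion the count is 120 − 123 + 13 = 10.

10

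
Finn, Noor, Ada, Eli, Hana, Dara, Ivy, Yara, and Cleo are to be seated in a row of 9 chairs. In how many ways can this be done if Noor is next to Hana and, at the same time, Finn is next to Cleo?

20160

Treat {Noor,Hana} as one block (2 orders) and {Finn,Cleo} as another (2 orders).
That leaves 7 units to arrange: 2 × 2 × 7! = 4 × 5040 = 20160.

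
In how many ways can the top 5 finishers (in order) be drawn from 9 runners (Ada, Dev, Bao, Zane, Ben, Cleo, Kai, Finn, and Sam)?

15120

There are 9 choices for 1st place, 8 for 2nd, and so on down to 5 for position 5.
That gives 9 × 8 × 7 × 6 × 5 = 15120.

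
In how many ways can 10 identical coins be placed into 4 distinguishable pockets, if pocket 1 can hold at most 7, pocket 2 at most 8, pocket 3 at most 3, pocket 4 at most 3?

114

By stars and bars, unrestricted non-negative solutions to x_1+…+x_4 = 10 number C(10+3,3) = 286.
Subtract solutions that violate a single cap (substitute x_i' = x_i − (cap_i+1)): x_1 ≥ 8 gives C(5,3) = 10; x_2 ≥ 9 gives C(4,3) = 4; x_3 ≥ 4 gives C(9,3) = 84; x_4 ≥ 4 gives C(9,3) = 84. Together 182.
Add back pairs where two caps are both exceeded: 0 + 0 + 0 + 0 + 0 + 10 = 10.
By inclusion–exclusion the count is 286 − 182 + 10 = 114.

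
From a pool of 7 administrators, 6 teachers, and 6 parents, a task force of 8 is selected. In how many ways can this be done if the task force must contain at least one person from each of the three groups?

Unrestricted: C(19,8) = 75582 ways to pick any 8 of the 19.
Subtract selections that omit an entire group: no administrators → C(12,8) = 495; no teachers → C(13,8) = 1287; no parents → C(13,8) = 1287.
Add back selections omitting two groups (i.e. drawn from a single group): C(7,8) + C(6,8) + C(6,8) = 0.
By inclusion–exclusion: 75582 − 3069 + 0 = 72513.

72513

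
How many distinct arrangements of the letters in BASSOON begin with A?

180

With the first slot taken by A, it remains to arrange the other 6 letters (BSSOON).
Those 6 letters have O appearing twice and S appearing twice, giving (6)!/(2!·2!) = 180.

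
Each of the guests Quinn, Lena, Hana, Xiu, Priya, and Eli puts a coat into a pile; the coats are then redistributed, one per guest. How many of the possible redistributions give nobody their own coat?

Count assignments avoiding every fixed point. For any j of the 6 guests fixed to their own coat, the other 6−j can be arranged in (6−j)! ways.
By inclusion–exclusion this is Σ_{j=0}^{6} (−1)^j C(6,j)·(6−j)!.
Computing: 720 − 720 + 360 − 120 + 30 − 6 + 1 = 265.

265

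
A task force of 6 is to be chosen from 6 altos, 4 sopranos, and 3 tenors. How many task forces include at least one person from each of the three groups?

Unrestricted: C(13,6) = 1716 ways to pick any 6 of the 13.
Subtract selections that omit an entire group: no altos → C(7,6) = 7; no sopranos → C(9,6) = 84; no tenors → C(10,6) = 210.
Add back selections omitting two groups (i.e. drawn from a single group): C(6,6) + C(4,6) + C(3,6) = 1.
By inclusion–exclusion: 1716 − 301 + 1 = 1416.

1416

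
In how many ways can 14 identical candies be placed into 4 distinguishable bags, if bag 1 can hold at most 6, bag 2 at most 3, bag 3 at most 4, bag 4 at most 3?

By stars and bars, unrestricted non-negative solutions to x_1+…+x_4 = 14 number C(14+3,3) = 680.
Subtract solutions that violate a single cap (substitute x_i' = x_i − (cap_i+1)): x_1 ≥ 7 gives C(10,3) = 120; x_2 ≥ 4 gives C(13,3) = 286; x_3 ≥ 5 gives C(12,3) = 220; x_4 ≥ 4 gives C(13,3) = 286. Together 912.
Add back pairs where two caps are both exceeded: 20 + 10 + 20 + 56 + 84 + 56 = 246.
Subtract triples: 0 + 0 + 0 + 4 = 4.
By inclusion–exclusion the count is 680 − 912 + 246 − 4 = 10.

10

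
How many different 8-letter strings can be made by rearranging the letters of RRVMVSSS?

RRVMVSSS has 8 letters with R appearing twice, S appearing 3 times, and V appearing twice.
The number of distinct arrangements is 8!/(3!·2!·2!) = 40320/24 = 1680.

1680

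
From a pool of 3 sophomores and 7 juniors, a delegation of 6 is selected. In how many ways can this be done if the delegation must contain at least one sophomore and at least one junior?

203

Unrestricted: C(10,6) = 210 ways to pick any 6 of the 10.
Selections missing a whole group: no sophomores → C(7,6) = 7; no juniors → C(3,6) = 0.
Both groups omitted at once is impossible, so 210 − 7 = 203.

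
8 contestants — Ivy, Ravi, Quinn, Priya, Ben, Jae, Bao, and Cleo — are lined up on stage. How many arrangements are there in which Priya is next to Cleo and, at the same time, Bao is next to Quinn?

2880

Treat {Priya,Cleo} as one block (2 orders) and {Bao,Quinn} as another (2 orders).
That leaves 6 units to arrange: 2 × 2 × 6! = 4 × 720 = 2880.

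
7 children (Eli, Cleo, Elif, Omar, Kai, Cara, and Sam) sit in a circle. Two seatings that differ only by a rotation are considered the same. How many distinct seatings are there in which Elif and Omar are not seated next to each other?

480

All circular seatings of 7 people number (6)! = 720.
Seatings with Elif beside Omar: treat them as a block with 2 internal orders, giving 2 × (5)! = 240.
Subtracting, 720 − 240 = 480.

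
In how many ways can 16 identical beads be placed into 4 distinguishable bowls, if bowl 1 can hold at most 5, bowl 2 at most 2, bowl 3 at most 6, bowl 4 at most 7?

31

Ignoring the caps, the number of non-negative solutions to x_1+…+x_4 = 16 is C(19,3) = 969.
Subtract solutions that violate a single cap (substitute x_i' = x_i − (cap_i+1)): x_1 ≥ 6 gives C(13,3) = 286; x_2 ≥ 3 gives C(16,3) = 560; x_3 ≥ 7 gives C(12,3) = 220; x_4 ≥ 8 gives C(11,3) = 165. Together 1231.
Add back pairs where two caps are both exceeded: 120 + 20 + 10 + 84 + 56 + 4 = 294.
Subtract triples: 1 + 0 + 0 + 0 = 1.
By inclusion–exclusion the count is 969 − 1231 + 294 − 1 = 31.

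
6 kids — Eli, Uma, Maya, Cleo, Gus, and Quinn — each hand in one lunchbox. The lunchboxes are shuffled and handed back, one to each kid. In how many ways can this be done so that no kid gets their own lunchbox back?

265

Count assignments avoiding every fixed point. For any j of the 6 kids fixed to their own lunchbox, the other 6−j can be arranged in (6−j)! ways.
By inclusion–exclusion this is Σ_{j=0}^{6} (−1)^j C(6,j)·(6−j)!.
Computing: 720 − 720 + 360 − 120 + 30 − 6 + 1 = 265.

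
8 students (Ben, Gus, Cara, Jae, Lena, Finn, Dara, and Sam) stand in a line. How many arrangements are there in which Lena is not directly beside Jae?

30240

There are 8! = 40320 arrangements in all. If Lena and Jae are adjacent, merging them into one block gives 2·(7)! = 10080 arrangements.
Complementary counting: 40320 − 10080 = 30240.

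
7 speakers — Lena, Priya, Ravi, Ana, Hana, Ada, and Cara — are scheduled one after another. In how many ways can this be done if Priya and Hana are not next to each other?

3600

There are 7! = 5040 arrangements in all. If Priya and Hana are adjacent, merging them into one block gives 2·(6)! = 1440 arrangements.
So 5040 − 1440 = 3600 arrangements keep them apart.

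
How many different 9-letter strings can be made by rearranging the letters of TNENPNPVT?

TNENPNPVT has 9 letters with N appearing 3 times, P appearing twice, and T appearing twice.
So there are 9! / (3!·2!·2!) = 15120 distinguishable arrangements.

15120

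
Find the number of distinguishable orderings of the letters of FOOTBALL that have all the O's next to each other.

Treat the 2 copies of O as a single block. The multiset to arrange is then {OO, A, B, F, L, L, T}, 7 items in all.
That gives (7)!/(2!) = 2520 arrangements.

2520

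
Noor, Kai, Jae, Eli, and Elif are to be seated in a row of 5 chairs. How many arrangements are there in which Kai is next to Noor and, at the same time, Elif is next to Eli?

Treat {Kai,Noor} as one block (2 orders) and {Elif,Eli} as another (2 orders).
That leaves 3 units to arrange: 2 × 2 × 3! = 4 × 6 = 24.

24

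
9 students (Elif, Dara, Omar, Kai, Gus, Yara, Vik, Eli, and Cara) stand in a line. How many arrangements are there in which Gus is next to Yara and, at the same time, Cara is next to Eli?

Treat {Gus,Yara} as one block (2 orders) and {Cara,Eli} as another (2 orders).
That leaves 7 units to arrange: 2 × 2 × 7! = 4 × 5040 = 20160.

20160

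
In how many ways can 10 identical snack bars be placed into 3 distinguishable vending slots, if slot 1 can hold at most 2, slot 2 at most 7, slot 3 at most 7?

Ignoring the caps, the number of non-negative solutions to x_1+…+x_3 = 10 is C(12,2) = 66.
Subtract solutions that violate a single cap (substitute x_i' = x_i − (cap_i+1)): x_1 ≥ 3 gives C(9,2) = 36; x_2 ≥ 8 gives C(4,2) = 6; x_3 ≥ 8 gives C(4,2) = 6. Together 48.
No two caps can be exceeded simultaneously, so the pair terms are all 0.
By inclusion–exclusion the count is 66 − 48 + 0 = 18.

18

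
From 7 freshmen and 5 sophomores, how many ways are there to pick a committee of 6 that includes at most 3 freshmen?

462

Split by how many freshmen are chosen (0 through 3).
Sum: C(7,0)·C(5,6) + C(7,1)·C(5,5) + C(7,2)·C(5,4) + C(7,3)·C(5,3) = 0 + 7 + 105 + 350 = 462.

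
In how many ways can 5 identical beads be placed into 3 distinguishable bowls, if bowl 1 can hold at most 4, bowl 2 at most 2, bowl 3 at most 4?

Ignoring the caps, the number of non-negative solutions to x_1+…+x_3 = 5 is C(7,2) = 21.
Subtract solutions that violate a single cap (substitute x_i' = x_i − (cap_i+1)): x_1 ≥ 5 gives C(2,2) = 1; x_2 ≥ 3 gives C(4,2) = 6; x_3 ≥ 5 gives C(2,2) = 1. Together 8.
No two caps can be exceeded simultaneously, so the pair terms are all 0.
By inclusion–exclusion the count is 21 − 8 + 0 = 13.

13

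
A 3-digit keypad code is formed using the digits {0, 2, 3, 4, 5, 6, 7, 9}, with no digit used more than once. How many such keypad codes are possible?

336

With no repetition, fill the 3 digits in order: 8 choices, then 7, down to 6.
8 × 7 × 6 = 336.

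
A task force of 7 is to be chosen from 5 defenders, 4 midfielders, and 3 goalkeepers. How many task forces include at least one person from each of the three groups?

With no constraint there are C(12,7) = 792 possible selections.
Selections missing a whole group: no defenders → C(7,7) = 1; no midfielders → C(8,7) = 8; no goalkeepers → C(9,7) = 36.
Add back selections omitting two groups (i.e. drawn from a single group): C(5,7) + C(4,7) + C(3,7) = 0.
By inclusion–exclusion: 792 − 45 + 0 = 747.

747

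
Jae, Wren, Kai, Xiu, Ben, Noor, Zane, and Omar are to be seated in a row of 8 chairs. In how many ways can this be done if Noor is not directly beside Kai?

Of the 8! = 40320 arrangements, those with Noor and Kai adjacent number 2 × 7! = 10080 (treat the pair as a block with 2 internal orders).
Complementary counting: 40320 − 10080 = 30240.

30240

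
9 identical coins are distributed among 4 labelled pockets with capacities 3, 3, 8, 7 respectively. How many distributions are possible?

Ignoring the caps, the number of non-negative solutions to x_1+…+x_4 = 9 is C(12,3) = 220.
Subtract solutions that violate a single cap (substitute x_i' = x_i − (cap_i+1)): x_1 ≥ 4 gives C(8,3) = 56; x_2 ≥ 4 gives C(8,3) = 56; x_3 ≥ 9 gives C(3,3) = 1; x_4 ≥ 8 gives C(4,3) = 4. Together 117.
Add back pairs where two caps are both exceeded: 4 + 0 + 0 + 0 + 0 + 0 = 4.
By inclusion–exclusion the count is 220 − 117 + 4 = 107.

107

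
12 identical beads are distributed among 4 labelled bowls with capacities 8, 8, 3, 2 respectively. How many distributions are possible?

88

By stars and bars, unrestricted non-negative solutions to x_1+…+x_4 = 12 number C(12+3,3) = 455.
Subtract solutions that violate a single cap (substitute x_i' = x_i − (cap_i+1)): x_1 ≥ 9 gives C(6,3) = 20; x_2 ≥ 9 gives C(6,3) = 20; x_3 ≥ 4 gives C(11,3) = 165; x_4 ≥ 3 gives C(12,3) = 220. Together 425.
Add back pairs where two caps are both exceeded: 0 + 0 + 1 + 0 + 1 + 56 = 58.
By inclusion–exclusion the count is 455 − 425 + 58 = 88.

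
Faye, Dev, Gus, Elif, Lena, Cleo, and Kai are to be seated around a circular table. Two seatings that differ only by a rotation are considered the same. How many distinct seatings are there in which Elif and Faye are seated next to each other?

240

Treat {Elif, Faye} as one unit (2 internal orders) and seat the resulting 6 units around the table: (5)! circular arrangements.
So 2 × (5)! = 2 × 120 = 240.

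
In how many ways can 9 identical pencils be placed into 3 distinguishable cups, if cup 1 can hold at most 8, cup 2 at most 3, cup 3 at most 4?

Ignoring the caps, the number of non-negative solutions to x_1+…+x_3 = 9 is C(11,2) = 55.
Subtract solutions that violate a single cap (substitute x_i' = x_i − (cap_i+1)): x_1 ≥ 9 gives C(2,2) = 1; x_2 ≥ 4 gives C(7,2) = 21; x_3 ≥ 5 gives C(6,2) = 15. Together 37.
Add back pairs where two caps are both exceeded: 0 + 0 + 1 = 1.
By inclusion–exclusion the count is 55 − 37 + 1 = 19.

19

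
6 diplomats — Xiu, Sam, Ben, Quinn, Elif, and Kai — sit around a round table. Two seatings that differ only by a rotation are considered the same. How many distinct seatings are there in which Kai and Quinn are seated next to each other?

48

Treat {Kai, Quinn} as one unit (2 internal orders) and seat the resulting 5 units around the table: (4)! circular arrangements.
So 2 × (4)! = 2 × 24 = 48.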